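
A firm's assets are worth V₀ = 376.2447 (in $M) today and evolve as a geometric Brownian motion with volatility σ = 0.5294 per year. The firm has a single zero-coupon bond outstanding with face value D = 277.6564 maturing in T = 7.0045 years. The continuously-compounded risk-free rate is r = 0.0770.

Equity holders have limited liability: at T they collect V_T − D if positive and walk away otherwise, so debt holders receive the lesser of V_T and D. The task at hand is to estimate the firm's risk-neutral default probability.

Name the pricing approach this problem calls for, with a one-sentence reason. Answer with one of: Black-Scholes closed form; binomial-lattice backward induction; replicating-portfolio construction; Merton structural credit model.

framework: Merton structural credit model

Key observation: with the firm-asset dynamics (V₀ = 376.2447) and a single zero-coupon liability of face 277.6564 given, debt value, spread, and default probability all derive from the option view of the balance sheet.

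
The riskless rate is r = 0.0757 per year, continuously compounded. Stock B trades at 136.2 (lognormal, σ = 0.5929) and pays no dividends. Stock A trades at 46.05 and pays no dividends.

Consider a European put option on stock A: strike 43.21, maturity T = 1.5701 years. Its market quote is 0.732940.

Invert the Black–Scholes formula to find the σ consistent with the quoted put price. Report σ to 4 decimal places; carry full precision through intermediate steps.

sigma = 0.1530

At σ = 0.1530 the Black–Scholes value reproduces the quote:
σ√T = 0.153·√1.5701 = 0.191715
d₁ = (ln(S/K) + (r+σ²/2)T) / (σ√T) = (ln(46.05/43.21) + (0.0757+0.153²/2)·1.5701) / 0.191715 = (0.063656 + 0.137234) / 0.191715 = 1.047858
d₂ = d₁ − σ√T = 1.047858 − 0.191715 = 0.856143
e^{−rT} = 0.887935
N(−d₁) = 0.147352,  N(−d₂) = 0.195959
V = K·e^{−rT}·N(−d₂) − S·N(−d₁) = 7.518501 − 6.785561 = 0.732940 (equal to the quote); since ∂V/∂σ > 0 for all σ, the implied volatility is unique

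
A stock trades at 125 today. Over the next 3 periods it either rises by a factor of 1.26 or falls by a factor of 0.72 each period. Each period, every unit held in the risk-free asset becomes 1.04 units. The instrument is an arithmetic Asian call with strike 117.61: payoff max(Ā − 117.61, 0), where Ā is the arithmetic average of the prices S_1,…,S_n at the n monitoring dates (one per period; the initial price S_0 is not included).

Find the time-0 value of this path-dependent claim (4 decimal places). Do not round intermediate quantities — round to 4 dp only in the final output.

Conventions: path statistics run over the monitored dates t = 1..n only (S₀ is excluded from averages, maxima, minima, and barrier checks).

Set p* = 0.5926 (from d < R < u); the path-dependent value is the discounted p*-expectation over all price paths.
Enumerate all 2^3 = 8 price paths (U = up ×1.26, D = down ×0.72); each path with k up-moves has probability p*^k·(1−p*)^(3−k).
DDD: Ā=67.1520, payoff=0.0000, prob=0.067622
UDD: Ā=117.5160, payoff=0.0000, prob=0.098359
DUD: Ā=95.0160, payoff=0.0000, prob=0.098359
UUD: Ā=166.2780, payoff=48.6680, prob=0.143068
DDU: Ā=78.8160, payoff=0.0000, prob=0.098359
UDU: Ā=137.9280, payoff=20.3180, prob=0.143068
DUU: Ā=115.4280, payoff=0.0000, prob=0.143068
UUU: Ā=201.9990, payoff=84.3890, prob=0.208098
Price = Σ prob·payoff / R^3 = 27.430875 / 1.124864 = 24.3859

price = 24.3859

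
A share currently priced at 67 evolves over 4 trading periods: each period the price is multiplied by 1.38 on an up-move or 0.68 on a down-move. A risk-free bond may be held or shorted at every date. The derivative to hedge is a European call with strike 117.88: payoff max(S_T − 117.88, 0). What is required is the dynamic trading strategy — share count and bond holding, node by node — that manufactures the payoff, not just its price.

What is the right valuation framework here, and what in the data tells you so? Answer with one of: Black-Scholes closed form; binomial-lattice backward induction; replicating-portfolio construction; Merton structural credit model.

Key observation: the deliverable is the dynamic trading strategy on the 4-step tree (spot 67, moves 1.38 and 0.68), so the valuation must go through the node-by-node replicating-portfolio solve.

framework: replicating-portfolio construction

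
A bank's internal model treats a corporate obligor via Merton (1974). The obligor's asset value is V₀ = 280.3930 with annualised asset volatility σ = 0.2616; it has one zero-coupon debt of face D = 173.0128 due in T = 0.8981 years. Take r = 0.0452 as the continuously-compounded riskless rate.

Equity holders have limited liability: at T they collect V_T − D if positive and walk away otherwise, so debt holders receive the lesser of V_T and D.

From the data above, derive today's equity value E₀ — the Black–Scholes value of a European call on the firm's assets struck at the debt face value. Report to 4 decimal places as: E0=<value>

Equity is a call on the firm's assets struck at D = 173.0128:
d₁ = [ln(V₀/D) + (r + σ²/2)T] / (σ√T)
   = [ln(280.3930/173.0128) + (0.0452 + 0.5·0.2616²)·0.8981] / (0.2616·√0.8981)
   = [0.482827 + 0.071325] / 0.247913 = 2.235261
d₂ = d₁ − σ√T = 2.235261 − 0.247913 = 1.987348
N(d₁) = 0.987300,  N(d₂) = 0.976558,  e^(−rT) = 0.960219
E₀ = V₀·N(d₁) − D·e^(−rT)·N(d₂)
   = 280.3930·0.987300 − 173.0128·0.960219·0.976558 = 114.596252

E0=114.5963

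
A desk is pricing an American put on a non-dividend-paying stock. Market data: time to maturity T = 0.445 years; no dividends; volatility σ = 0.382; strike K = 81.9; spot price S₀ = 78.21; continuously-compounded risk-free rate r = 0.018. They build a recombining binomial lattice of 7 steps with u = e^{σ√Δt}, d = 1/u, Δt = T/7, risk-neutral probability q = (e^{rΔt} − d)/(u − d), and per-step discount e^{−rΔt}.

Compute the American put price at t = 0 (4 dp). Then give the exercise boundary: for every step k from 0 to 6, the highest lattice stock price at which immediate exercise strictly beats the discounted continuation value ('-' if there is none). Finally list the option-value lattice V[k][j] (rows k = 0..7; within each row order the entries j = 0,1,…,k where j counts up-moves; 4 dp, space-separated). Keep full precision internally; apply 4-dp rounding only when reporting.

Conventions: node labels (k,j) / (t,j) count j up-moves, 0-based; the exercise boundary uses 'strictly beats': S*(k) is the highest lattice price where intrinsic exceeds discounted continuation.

Δt=0.06357  u=1.10111  d=0.90818  q=0.48187  discount=0.99886
step 7 (expiry): payoffs max(K−S,0) = 42.0472 33.5811 23.3165 10.8714 0.0000 0.0000 0.0000 0.0000
step 6: (k=6,j=0): S=43.8821, K−S=38.0179, hold=37.9242 ⇒ V=38.0179 exercise | (k=6,j=1): S=53.2042, K−S=28.6958, hold=28.6021 ⇒ V=28.6958 exercise | (k=6,j=2): S=64.5066, K−S=17.3934, hold=17.2998 ⇒ V=17.3934 exercise | (k=6,j=3): S=78.2100, K−S=3.6900, hold=5.6263 ⇒ V=5.6263 continue | (k=6,j=4): S=94.8245, K−S=0.0000, hold=0.0000 ⇒ V=0.0000 continue | (k=6,j=5): S=114.9685, K−S=0.0000, hold=0.0000 ⇒ V=0.0000 continue | (k=6,j=6): S=139.3917, K−S=0.0000, hold=0.0000 ⇒ V=0.0000 continue  boundary S*=64.5066
step 5: (k=5,j=0): S=48.3189, K−S=33.5811, hold=33.4875 ⇒ V=33.5811 exercise | (k=5,j=1): S=58.5835, K−S=23.3165, hold=23.2229 ⇒ V=23.3165 exercise | (k=5,j=2): S=71.0286, K−S=10.8714, hold=11.7097 ⇒ V=11.7097 continue | (k=5,j=3): S=86.1175, K−S=0.0000, hold=2.9118 ⇒ V=2.9118 continue | (k=5,j=4): S=104.4118, K−S=0.0000, hold=0.0000 ⇒ V=0.0000 continue | (k=5,j=5): S=126.5925, K−S=0.0000, hold=0.0000 ⇒ V=0.0000 continue  boundary S*=58.5835
step 4: (k=4,j=0): S=53.2042, K−S=28.6958, hold=28.6021 ⇒ V=28.6958 exercise | (k=4,j=1): S=64.5066, K−S=17.3934, hold=17.7033 ⇒ V=17.7033 continue | (k=4,j=2): S=78.2100, K−S=3.6900, hold=7.4617 ⇒ V=7.4617 continue | (k=4,j=3): S=94.8245, K−S=0.0000, hold=1.5070 ⇒ V=1.5070 continue | (k=4,j=4): S=114.9685, K−S=0.0000, hold=0.0000 ⇒ V=0.0000 continue  boundary S*=53.2042
step 3: (k=3,j=0): S=58.5835, K−S=23.3165, hold=23.3720 ⇒ V=23.3720 continue | (k=3,j=1): S=71.0286, K−S=10.8714, hold=12.7535 ⇒ V=12.7535 continue | (k=3,j=2): S=86.1175, K−S=0.0000, hold=4.5870 ⇒ V=4.5870 continue | (k=3,j=3): S=104.4118, K−S=0.0000, hold=0.7799 ⇒ V=0.7799 continue  boundary S*=-
step 2: (k=2,j=0): S=64.5066, K−S=17.3934, hold=18.2344 ⇒ V=18.2344 continue | (k=2,j=1): S=78.2100, K−S=3.6900, hold=8.8082 ⇒ V=8.8082 continue | (k=2,j=2): S=94.8245, K−S=0.0000, hold=2.7493 ⇒ V=2.7493 continue  boundary S*=-
step 1: (k=1,j=0): S=71.0286, K−S=10.8714, hold=13.6765 ⇒ V=13.6765 continue | (k=1,j=1): S=86.1175, K−S=0.0000, hold=5.8818 ⇒ V=5.8818 continue  boundary S*=-
step 0: (k=0,j=0): S=78.2100, K−S=3.6900, hold=9.9091 ⇒ V=9.9091 continue  boundary S*=-

price = 9.9091
boundary = - - - - 53.2042 58.5835 64.5066
tree:
9.9091
13.6765 5.8818
18.2344 8.8082 2.7493
23.3720 12.7535 4.5870 0.7799
28.6958 17.7033 7.4617 1.5070 0.0000
33.5811 23.3165 11.7097 2.9118 0.0000 0.0000
38.0179 28.6958 17.3934 5.6263 0.0000 0.0000 0.0000
42.0472 33.5811 23.3165 10.8714 0.0000 0.0000 0.0000 0.0000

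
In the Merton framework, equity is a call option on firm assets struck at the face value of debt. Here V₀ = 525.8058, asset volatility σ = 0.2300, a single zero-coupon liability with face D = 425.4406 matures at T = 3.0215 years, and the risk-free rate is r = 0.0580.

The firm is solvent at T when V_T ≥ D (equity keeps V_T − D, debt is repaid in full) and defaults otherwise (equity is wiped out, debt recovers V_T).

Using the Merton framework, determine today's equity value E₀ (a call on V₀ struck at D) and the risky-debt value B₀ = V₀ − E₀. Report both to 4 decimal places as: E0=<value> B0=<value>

E0=183.8940 B0=341.9118

Equity is a call on the firm's assets struck at D = 425.4406:
d₁ = [ln(V₀/D) + (r + σ²/2)T] / (σ√T)
   = [ln(525.8058/425.4406) + (0.0580 + 0.5·0.2300²)·3.0215] / (0.2300·√3.0215)
   = [0.211807 + 0.255166] / 0.399797 = 1.168025
d₂ = d₁ − σ√T = 1.168025 − 0.399797 = 0.768228
N(d₁) = 0.878602,  N(d₂) = 0.778824,  e^(−rT) = 0.839250
E₀ = V₀·N(d₁) − D·e^(−rT)·N(d₂)
   = 525.8058·0.878602 − 425.4406·0.839250·0.778824 = 183.893957
B₀ = V₀ − E₀ = 525.8058 − 183.893957 = 341.911843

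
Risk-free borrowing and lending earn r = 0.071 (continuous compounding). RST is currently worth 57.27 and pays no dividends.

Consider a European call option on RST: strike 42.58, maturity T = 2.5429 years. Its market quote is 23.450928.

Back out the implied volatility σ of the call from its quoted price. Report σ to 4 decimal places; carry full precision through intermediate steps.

At σ = 0.2971 the Black–Scholes value reproduces the quote:
σ√T = 0.2971·√2.5429 = 0.473770
d₁ = (ln(S/K) + (r+σ²/2)T) / (σ√T) = (ln(57.27/42.58) + (0.071+0.2971²/2)·2.5429) / 0.473770 = (0.296392 + 0.292775) / 0.473770 = 1.243573
d₂ = d₁ − σ√T = 1.243573 − 0.473770 = 0.769803
e^{−rT} = 0.834814
N(d₁) = 0.893172,  N(d₂) = 0.779292
V = S·N(d₁) − K·e^{−rT}·N(d₂) = 51.151935 − 27.701007 = 23.450928 (the observed quote) — the price is monotone increasing in volatility, hence this σ is the only solution

sigma = 0.2971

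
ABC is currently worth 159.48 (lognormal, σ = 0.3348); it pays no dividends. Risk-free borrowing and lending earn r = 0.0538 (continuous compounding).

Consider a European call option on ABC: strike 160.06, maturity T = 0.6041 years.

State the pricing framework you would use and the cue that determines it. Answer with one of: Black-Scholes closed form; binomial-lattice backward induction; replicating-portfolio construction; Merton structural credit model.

Key observation: with ABC following a GBM at constant σ and r, the European call struck at 160.06 prices in closed form — nothing here needs a stepwise model or a balance sheet.

framework: Black-Scholes closed form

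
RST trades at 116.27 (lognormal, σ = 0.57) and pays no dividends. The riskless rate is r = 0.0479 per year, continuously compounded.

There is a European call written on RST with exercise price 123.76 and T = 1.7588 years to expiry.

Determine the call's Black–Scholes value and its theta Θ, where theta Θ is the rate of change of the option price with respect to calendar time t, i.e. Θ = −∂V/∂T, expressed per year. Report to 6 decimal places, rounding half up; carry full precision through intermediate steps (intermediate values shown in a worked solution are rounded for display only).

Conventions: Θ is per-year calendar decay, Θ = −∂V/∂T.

price = 35.145201
Θ = -11.157239

σ√T = 0.57·√1.7588 = 0.755933
d₁ = (ln(S/K) + (r+σ²/2)T) / (σ√T) = (ln(116.27/123.76) + (0.0479+0.57²/2)·1.7588) / 0.755933 = (-0.062429 + 0.369964) / 0.755933 = 0.406828
d₂ = d₁ − σ√T = 0.406828 − 0.755933 = -0.349105
e^{−rT} = 0.919205
N(d₁) = 0.657933,  N(d₂) = 0.363505
Call price V = S·N(d₁) − K·e^{−rT}·N(d₂) = 76.497845 − 41.352644 = 35.145201
φ(d₁) = (1/√(2π))·e^{−d₁²/2} = 0.367257
Θ = −S·φ(d₁)·σ/(2√T) − r·K·e^{−rT}·N(d₂) = −9.176447 − 1.980792 = -11.157239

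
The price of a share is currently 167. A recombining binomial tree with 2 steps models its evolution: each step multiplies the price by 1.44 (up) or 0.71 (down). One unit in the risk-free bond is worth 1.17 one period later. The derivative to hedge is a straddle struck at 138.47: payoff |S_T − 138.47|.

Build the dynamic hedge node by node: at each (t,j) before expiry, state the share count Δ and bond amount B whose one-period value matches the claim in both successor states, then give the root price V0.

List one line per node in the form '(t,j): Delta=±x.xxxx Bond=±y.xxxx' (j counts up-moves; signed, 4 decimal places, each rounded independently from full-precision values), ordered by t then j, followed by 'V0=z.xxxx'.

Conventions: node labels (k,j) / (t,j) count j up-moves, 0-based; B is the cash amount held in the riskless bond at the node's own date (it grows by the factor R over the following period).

The replicating-portfolio and risk-neutral prices coincide; use p* = (1.17−0.71)/(1.44−0.71) = 0.6301 for the latter.
At maturity the claim pays: V(2,0)=54.2853, V(2,1)=32.2708, V(2,2)=207.8212
(1,0): S=118.5700. Δ = (V_up−V_dn)/(S_up−S_dn) = (32.2708−54.2853)/(170.7408−84.1847) = -0.2543. V = [p*·32.2708 + (1−p*)·54.2853]/1.17 = 34.5412. B = V − Δ·S = 64.6980.
(1,1): S=240.4800. Δ = (V_up−V_dn)/(S_up−S_dn) = (207.8212−32.2708)/(346.2912−170.7408) = 1.0000. V = [p*·207.8212 + (1−p*)·32.2708]/1.17 = 122.1296. B = V − Δ·S = -118.3504.
(0,0): S=167.0000. Δ = (V_up−V_dn)/(S_up−S_dn) = (122.1296−34.5412)/(240.4800−118.5700) = 0.7185. V = [p*·122.1296 + (1−p*)·34.5412]/1.17 = 76.6956. B = V − Δ·S = -43.2885.
As a check, the time-0 holding Δ(0,0)·S0 + B(0,0) comes to 76.6956 — exactly V0.

(0,0): Delta=0.7185 Bond=-43.2885
(1,0): Delta=-0.2543 Bond=64.6980
(1,1): Delta=1.0000 Bond=-118.3504
V0=76.6956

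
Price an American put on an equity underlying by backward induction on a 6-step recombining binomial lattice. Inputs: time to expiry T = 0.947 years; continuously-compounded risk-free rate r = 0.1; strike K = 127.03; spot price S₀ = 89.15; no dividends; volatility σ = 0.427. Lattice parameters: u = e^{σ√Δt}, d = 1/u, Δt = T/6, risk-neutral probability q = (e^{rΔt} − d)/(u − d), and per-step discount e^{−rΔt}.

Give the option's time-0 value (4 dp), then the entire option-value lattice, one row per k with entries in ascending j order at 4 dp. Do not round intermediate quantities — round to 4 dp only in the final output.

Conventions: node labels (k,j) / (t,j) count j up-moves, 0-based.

Δt=0.15783  u=1.18488  d=0.84397  q=0.50436  discount=0.98434
step 6 (expiry): payoffs max(K−S,0) = 94.8134 81.7999 63.5299 37.8800 1.8692 0.0000 0.0000
k=5: (k=5,j=0): S=38.1728, K−S=88.8572, hold=86.8680 ⇒ V=88.8572 exercise | (k=5,j=1): S=53.5921, K−S=73.4379, hold=71.4487 ⇒ V=73.4379 exercise | (k=5,j=2): S=75.2398, K−S=51.7902, hold=49.8010 ⇒ V=51.7902 exercise | (k=5,j=3): S=105.6319, K−S=21.3981, hold=19.4089 ⇒ V=21.3981 exercise | (k=5,j=4): S=148.3003, K−S=0.0000, hold=0.9119 ⇒ V=0.9119 continue | (k=5,j=5): S=208.2040, K−S=0.0000, hold=0.0000 ⇒ V=0.0000 continue
k=4: (k=4,j=0): S=45.2301, K−S=81.7999, hold=79.8107 ⇒ V=81.7999 exercise | (k=4,j=1): S=63.5001, K−S=63.5299, hold=61.5407 ⇒ V=63.5299 exercise | (k=4,j=2): S=89.1500, K−S=37.8800, hold=35.8908 ⇒ V=37.8800 exercise | (k=4,j=3): S=125.1608, K−S=1.8692, hold=10.8925 ⇒ V=10.8925 continue | (k=4,j=4): S=175.7177, K−S=0.0000, hold=0.4449 ⇒ V=0.4449 continue
k=3: (k=3,j=0): S=53.5921, K−S=73.4379, hold=71.4487 ⇒ V=73.4379 exercise | (k=3,j=1): S=75.2398, K−S=51.7902, hold=49.8010 ⇒ V=51.7902 exercise | (k=3,j=2): S=105.6319, K−S=21.3981, hold=23.8886 ⇒ V=23.8886 continue | (k=3,j=3): S=148.3003, K−S=0.0000, hold=5.5351 ⇒ V=5.5351 continue
k=2: (k=2,j=0): S=63.5001, K−S=63.5299, hold=61.5407 ⇒ V=63.5299 exercise | (k=2,j=1): S=89.1500, K−S=37.8800, hold=37.1272 ⇒ V=37.8800 exercise | (k=2,j=2): S=125.1608, K−S=1.8692, hold=14.4028 ⇒ V=14.4028 continue
k=1: (k=1,j=0): S=75.2398, K−S=51.7902, hold=49.8010 ⇒ V=51.7902 exercise | (k=1,j=1): S=105.6319, K−S=21.3981, hold=25.6314 ⇒ V=25.6314 continue
k=0: (k=0,j=0): S=89.1500, K−S=37.8800, hold=37.9924 ⇒ V=37.9924 continue

price = 37.9924
tree:
37.9924
51.7902 25.6314
63.5299 37.8800 14.4028
73.4379 51.7902 23.8886 5.5351
81.7999 63.5299 37.8800 10.8925 0.4449
88.8572 73.4379 51.7902 21.3981 0.9119 0.0000
94.8134 81.7999 63.5299 37.8800 1.8692 0.0000 0.0000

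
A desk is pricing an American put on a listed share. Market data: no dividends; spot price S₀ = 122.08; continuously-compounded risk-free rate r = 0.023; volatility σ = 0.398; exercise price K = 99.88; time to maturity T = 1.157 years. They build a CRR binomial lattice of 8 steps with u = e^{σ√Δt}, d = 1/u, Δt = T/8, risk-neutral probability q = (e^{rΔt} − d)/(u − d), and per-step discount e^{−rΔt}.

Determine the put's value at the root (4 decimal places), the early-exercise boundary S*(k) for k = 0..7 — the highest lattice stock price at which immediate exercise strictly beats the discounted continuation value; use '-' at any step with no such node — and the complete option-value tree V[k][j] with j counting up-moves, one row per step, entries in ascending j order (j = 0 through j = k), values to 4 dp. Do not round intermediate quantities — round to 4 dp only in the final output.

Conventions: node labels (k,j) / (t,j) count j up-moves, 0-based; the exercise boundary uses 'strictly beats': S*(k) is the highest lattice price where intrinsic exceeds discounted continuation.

Δt=0.14463, u=1.16341, d=0.85954, q=0.47320, disc=e^(-rΔt)=0.99668
k=8 terminal: V=max(K-S,0) → 63.5075 50.6487 33.2440 9.6862 0.0000 0.0000 0.0000 0.0000 0.0000
k=7: j=0 S=42.3163 intr=57.5637 cont=57.2320 V=57.5637[EX]; j=1 S=57.2763 intr=42.6037 cont=42.2720 V=42.6037[EX]; j=2 S=77.5252 intr=22.3548 cont=22.0231 V=22.3548[EX]; j=3 S=104.9327 intr=0.0000 cont=5.0858 V=5.0858[hold]; j=4 S=142.0294 intr=0.0000 cont=0.0000 V=0.0000[hold]; j=5 S=192.2410 intr=0.0000 cont=0.0000 V=0.0000[hold]; j=6 S=260.2039 intr=0.0000 cont=0.0000 V=0.0000[hold]; j=7 S=352.1936 intr=0.0000 cont=0.0000 V=0.0000[hold]  S*(7)=77.5252
k=6: j=0 S=49.2313 intr=50.6487 cont=50.3170 V=50.6487[EX]; j=1 S=66.6360 intr=33.2440 cont=32.9123 V=33.2440[EX]; j=2 S=90.1938 intr=9.6862 cont=14.1360 V=14.1360[hold]; j=3 S=122.0800 intr=0.0000 cont=2.6703 V=2.6703[hold]; j=4 S=165.2389 intr=0.0000 cont=0.0000 V=0.0000[hold]; j=5 S=223.6557 intr=0.0000 cont=0.0000 V=0.0000[hold]; j=6 S=302.7245 intr=0.0000 cont=0.0000 V=0.0000[hold]  S*(6)=66.6360
k=5: j=0 S=57.2763 intr=42.6037 cont=42.2720 V=42.6037[EX]; j=1 S=77.5252 intr=22.3548 cont=24.1218 V=24.1218[hold]; j=2 S=104.9327 intr=0.0000 cont=8.6815 V=8.6815[hold]; j=3 S=142.0294 intr=0.0000 cont=1.4020 V=1.4020[hold]; j=4 S=192.2410 intr=0.0000 cont=0.0000 V=0.0000[hold]; j=5 S=260.2039 intr=0.0000 cont=0.0000 V=0.0000[hold]  S*(5)=57.2763
k=4: j=0 S=66.6360 intr=33.2440 cont=33.7456 V=33.7456[hold]; j=1 S=90.1938 intr=9.6862 cont=16.7597 V=16.7597[hold]; j=2 S=122.0800 intr=0.0000 cont=5.2195 V=5.2195[hold]; j=3 S=165.2389 intr=0.0000 cont=0.7361 V=0.7361[hold]; j=4 S=223.6557 intr=0.0000 cont=0.0000 V=0.0000[hold]  S*(4)=-
k=3: j=0 S=77.5252 intr=22.3548 cont=25.6225 V=25.6225[hold]; j=1 S=104.9327 intr=0.0000 cont=11.2614 V=11.2614[hold]; j=2 S=142.0294 intr=0.0000 cont=3.0877 V=3.0877[hold]; j=3 S=192.2410 intr=0.0000 cont=0.3865 V=0.3865[hold]  S*(3)=-
k=2: j=0 S=90.1938 intr=9.6862 cont=18.7643 V=18.7643[hold]; j=1 S=122.0800 intr=0.0000 cont=7.3691 V=7.3691[hold]; j=2 S=165.2389 intr=0.0000 cont=1.8035 V=1.8035[hold]  S*(2)=-
k=1: j=0 S=104.9327 intr=0.0000 cont=13.3277 V=13.3277[hold]; j=1 S=142.0294 intr=0.0000 cont=4.7197 V=4.7197[hold]  S*(1)=-
k=0: j=0 S=122.0800 intr=0.0000 cont=9.2237 V=9.2237[hold]  S*(0)=-

price = 9.2237
boundary = - - - - - 57.2763 66.6360 77.5252
tree:
9.2237
13.3277 4.7197
18.7643 7.3691 1.8035
25.6225 11.2614 3.0877 0.3865
33.7456 16.7597 5.2195 0.7361 0.0000
42.6037 24.1218 8.6815 1.4020 0.0000 0.0000
50.6487 33.2440 14.1360 2.6703 0.0000 0.0000 0.0000
57.5637 42.6037 22.3548 5.0858 0.0000 0.0000 0.0000 0.0000
63.5075 50.6487 33.2440 9.6862 0.0000 0.0000 0.0000 0.0000 0.0000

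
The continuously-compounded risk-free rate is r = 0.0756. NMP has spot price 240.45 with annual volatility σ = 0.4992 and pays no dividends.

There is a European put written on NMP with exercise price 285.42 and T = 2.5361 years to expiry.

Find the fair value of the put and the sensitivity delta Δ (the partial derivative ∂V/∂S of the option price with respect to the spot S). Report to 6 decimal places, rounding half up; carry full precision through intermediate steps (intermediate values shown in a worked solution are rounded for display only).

price = 71.161189
Δ = -0.336147

σ√T = 0.4992·√2.5361 = 0.794983
d₁ = (ln(S/K) + (r+σ²/2)T) / (σ√T) = (ln(240.45/285.42) + (0.0756+0.4992²/2)·2.5361) / 0.794983 = (-0.171450 + 0.507728) / 0.794983 = 0.423001
d₂ = d₁ − σ√T = 0.423001 − 0.794983 = -0.371982
e^{−rT} = 0.825530
N(−d₁) = 0.336147,  N(−d₂) = 0.645047
Put price V = K·e^{−rT}·N(−d₂) − S·N(−d₁) = 151.987812 − 80.826624 = 71.161189
Δ = −N(−d₁) = -0.336147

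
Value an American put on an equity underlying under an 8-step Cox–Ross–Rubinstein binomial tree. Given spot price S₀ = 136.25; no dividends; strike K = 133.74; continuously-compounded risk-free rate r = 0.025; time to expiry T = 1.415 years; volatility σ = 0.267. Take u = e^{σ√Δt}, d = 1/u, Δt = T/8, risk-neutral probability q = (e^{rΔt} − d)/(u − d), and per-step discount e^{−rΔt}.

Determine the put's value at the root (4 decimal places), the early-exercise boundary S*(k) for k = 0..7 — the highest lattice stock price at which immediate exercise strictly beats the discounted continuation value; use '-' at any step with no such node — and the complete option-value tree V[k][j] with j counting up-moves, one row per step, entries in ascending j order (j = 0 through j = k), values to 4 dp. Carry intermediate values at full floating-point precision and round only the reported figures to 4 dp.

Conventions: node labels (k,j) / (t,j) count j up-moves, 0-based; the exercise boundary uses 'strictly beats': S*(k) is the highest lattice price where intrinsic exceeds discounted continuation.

Δt=0.17688  u=1.11884  d=0.89378  q=0.49165  discount=0.99559
step 8 (expiry): payoffs max(K−S,0) = 78.2521 64.2803 46.7905 24.8967 0.0000 0.0000 0.0000 0.0000 0.0000
step 7: (k=7,j=0): S=62.0819, K−S=71.6581, hold=71.0680 ⇒ V=71.6581 exercise | (k=7,j=1): S=77.7141, K−S=56.0259, hold=55.4358 ⇒ V=56.0259 exercise | (k=7,j=2): S=97.2825, K−S=36.4575, hold=35.8675 ⇒ V=36.4575 exercise | (k=7,j=3): S=121.7781, K−S=11.9619, hold=12.6004 ⇒ V=12.6004 continue | (k=7,j=4): S=152.4417, K−S=0.0000, hold=0.0000 ⇒ V=0.0000 continue | (k=7,j=5): S=190.8264, K−S=0.0000, hold=0.0000 ⇒ V=0.0000 continue | (k=7,j=6): S=238.8763, K−S=0.0000, hold=0.0000 ⇒ V=0.0000 continue | (k=7,j=7): S=299.0251, K−S=0.0000, hold=0.0000 ⇒ V=0.0000 continue  boundary S*=97.2825
step 6: (k=6,j=0): S=69.4597, K−S=64.2803, hold=63.6903 ⇒ V=64.2803 exercise | (k=6,j=1): S=86.9495, K−S=46.7905, hold=46.2004 ⇒ V=46.7905 exercise | (k=6,j=2): S=108.8433, K−S=24.8967, hold=24.6191 ⇒ V=24.8967 exercise | (k=6,j=3): S=136.2500, K−S=0.0000, hold=6.3772 ⇒ V=6.3772 continue | (k=6,j=4): S=170.5576, K−S=0.0000, hold=0.0000 ⇒ V=0.0000 continue | (k=6,j=5): S=213.5039, K−S=0.0000, hold=0.0000 ⇒ V=0.0000 continue | (k=6,j=6): S=267.2639, K−S=0.0000, hold=0.0000 ⇒ V=0.0000 continue  boundary S*=108.8433
step 5: (k=5,j=0): S=77.7141, K−S=56.0259, hold=55.4358 ⇒ V=56.0259 exercise | (k=5,j=1): S=97.2825, K−S=36.4575, hold=35.8675 ⇒ V=36.4575 exercise | (k=5,j=2): S=121.7781, K−S=11.9619, hold=15.7219 ⇒ V=15.7219 continue | (k=5,j=3): S=152.4417, K−S=0.0000, hold=3.2275 ⇒ V=3.2275 continue | (k=5,j=4): S=190.8264, K−S=0.0000, hold=0.0000 ⇒ V=0.0000 continue | (k=5,j=5): S=238.8763, K−S=0.0000, hold=0.0000 ⇒ V=0.0000 continue  boundary S*=97.2825
step 4: (k=4,j=0): S=86.9495, K−S=46.7905, hold=46.2004 ⇒ V=46.7905 exercise | (k=4,j=1): S=108.8433, K−S=24.8967, hold=26.1470 ⇒ V=26.1470 continue | (k=4,j=2): S=136.2500, K−S=0.0000, hold=9.5368 ⇒ V=9.5368 continue | (k=4,j=3): S=170.5576, K−S=0.0000, hold=1.6335 ⇒ V=1.6335 continue | (k=4,j=4): S=213.5039, K−S=0.0000, hold=0.0000 ⇒ V=0.0000 continue  boundary S*=86.9495
step 3: (k=3,j=0): S=97.2825, K−S=36.4575, hold=36.4795 ⇒ V=36.4795 continue | (k=3,j=1): S=121.7781, K−S=11.9619, hold=17.9013 ⇒ V=17.9013 continue | (k=3,j=2): S=152.4417, K−S=0.0000, hold=5.6262 ⇒ V=5.6262 continue | (k=3,j=3): S=190.8264, K−S=0.0000, hold=0.8267 ⇒ V=0.8267 continue  boundary S*=-
step 2: (k=2,j=0): S=108.8433, K−S=24.8967, hold=27.2249 ⇒ V=27.2249 continue | (k=2,j=1): S=136.2500, K−S=0.0000, hold=11.8139 ⇒ V=11.8139 continue | (k=2,j=2): S=170.5576, K−S=0.0000, hold=3.2521 ⇒ V=3.2521 continue  boundary S*=-
step 1: (k=1,j=0): S=121.7781, K−S=11.9619, hold=19.5614 ⇒ V=19.5614 continue | (k=1,j=1): S=152.4417, K−S=0.0000, hold=7.5710 ⇒ V=7.5710 continue  boundary S*=-
step 0: (k=0,j=0): S=136.2500, K−S=0.0000, hold=13.6061 ⇒ V=13.6061 continue  boundary S*=-

price = 13.6061
boundary = - - - - 86.9495 97.2825 108.8433 97.2825
tree:
13.6061
19.5614 7.5710
27.2249 11.8139 3.2521
36.4795 17.9013 5.6262 0.8267
46.7905 26.1470 9.5368 1.6335 0.0000
56.0259 36.4575 15.7219 3.2275 0.0000 0.0000
64.2803 46.7905 24.8967 6.3772 0.0000 0.0000 0.0000
71.6581 56.0259 36.4575 12.6004 0.0000 0.0000 0.0000 0.0000
78.2521 64.2803 46.7905 24.8967 0.0000 0.0000 0.0000 0.0000 0.0000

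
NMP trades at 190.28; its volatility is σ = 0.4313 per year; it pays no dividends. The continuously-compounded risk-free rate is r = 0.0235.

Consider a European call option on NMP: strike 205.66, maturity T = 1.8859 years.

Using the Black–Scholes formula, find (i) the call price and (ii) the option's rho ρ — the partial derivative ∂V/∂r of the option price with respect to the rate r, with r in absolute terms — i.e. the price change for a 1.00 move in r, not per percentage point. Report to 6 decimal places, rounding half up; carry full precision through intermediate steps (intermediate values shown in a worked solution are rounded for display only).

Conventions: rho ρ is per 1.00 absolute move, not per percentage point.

σ√T = 0.4313·√1.8859 = 0.592296
d₁ = (ln(S/K) + (r+σ²/2)T) / (σ√T) = (ln(190.28/205.66) + (0.0235+0.4313²/2)·1.8859) / 0.592296 = (-0.077728 + 0.219726) / 0.592296 = 0.239742
d₂ = d₁ − σ√T = 0.239742 − 0.592296 = -0.352554
e^{−rT} = 0.956649
N(d₁) = 0.594735,  N(d₂) = 0.362211
Call price V = S·N(d₁) − K·e^{−rT}·N(d₂) = 113.166155 − 71.263092 = 41.903064
ρ = K·T·e^{−rT}·N(d₂) = 134.395064

price = 41.903064
ρ = 134.395064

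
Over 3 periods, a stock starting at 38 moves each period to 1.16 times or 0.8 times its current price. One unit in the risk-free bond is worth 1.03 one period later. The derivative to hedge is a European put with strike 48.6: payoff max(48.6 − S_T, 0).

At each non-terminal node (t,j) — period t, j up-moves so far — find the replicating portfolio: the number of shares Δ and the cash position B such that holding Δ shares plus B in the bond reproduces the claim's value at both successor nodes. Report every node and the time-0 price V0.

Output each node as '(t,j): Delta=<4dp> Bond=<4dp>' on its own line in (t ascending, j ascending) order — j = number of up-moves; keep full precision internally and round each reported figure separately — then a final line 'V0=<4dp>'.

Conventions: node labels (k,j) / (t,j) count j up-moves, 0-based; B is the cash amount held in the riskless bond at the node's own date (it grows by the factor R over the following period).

The replicating-portfolio and risk-neutral prices coincide; use p* = (1.03−0.8)/(1.16−0.8) = 0.6389 for the latter.
Expiry values: V(3,0)=29.1440, V(3,1)=20.3888, V(3,2)=7.6938, V(3,3)=0.0000
  t=2,j=0: stock 24.3200 → up 28.2112 (V=20.3888), down 19.4560 (V=29.1440). Price 22.8645; hedge Δ=-1.0000, bond B=47.1845.
  t=2,j=1: stock 35.2640 → up 40.9062 (V=7.6938), down 28.2112 (V=20.3888). Price 11.9205; hedge Δ=-1.0000, bond B=47.1845.
  t=2,j=2: stock 51.1328 → up 59.3140 (V=0.0000), down 40.9062 (V=7.6938). Price 2.6974; hedge Δ=-0.4180, bond B=24.0689.
  t=1,j=0: stock 30.4000 → up 35.2640 (V=11.9205), down 24.3200 (V=22.8645). Price 15.4102; hedge Δ=-1.0000, bond B=45.8102.
  t=1,j=1: stock 44.0800 → up 51.1328 (V=2.6974), down 35.2640 (V=11.9205). Price 5.8524; hedge Δ=-0.5812, bond B=31.4720.
  t=0,j=0: stock 38.0000 → up 44.0800 (V=5.8524), down 30.4000 (V=15.4102). Price 9.0328; hedge Δ=-0.6987, bond B=35.5822.
Sanity check at the root: Δ(0,0)·S0 + B(0,0) reproduces V0 = 9.0328.

(0,0): Delta=-0.6987 Bond=35.5822
(1,0): Delta=-1.0000 Bond=45.8102
(1,1): Delta=-0.5812 Bond=31.4720
(2,0): Delta=-1.0000 Bond=47.1845
(2,1): Delta=-1.0000 Bond=47.1845
(2,2): Delta=-0.4180 Bond=24.0689
V0=9.0328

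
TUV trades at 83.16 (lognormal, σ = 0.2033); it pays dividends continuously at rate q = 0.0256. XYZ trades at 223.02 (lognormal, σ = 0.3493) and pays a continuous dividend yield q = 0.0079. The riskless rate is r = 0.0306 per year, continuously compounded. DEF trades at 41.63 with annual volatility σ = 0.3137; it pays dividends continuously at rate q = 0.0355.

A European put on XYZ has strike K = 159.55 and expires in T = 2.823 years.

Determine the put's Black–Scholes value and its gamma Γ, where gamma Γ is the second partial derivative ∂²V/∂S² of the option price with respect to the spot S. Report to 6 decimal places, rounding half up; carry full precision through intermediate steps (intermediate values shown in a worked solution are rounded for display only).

σ√T = 0.3493·√2.823 = 0.586886
d₁ = (ln(S/K) + (r−q+σ²/2)T) / (σ√T) = (ln(223.02/159.55) + (0.0306−0.0079+0.3493²/2)·2.823) / 0.586886 = (0.334904 + 0.236300) / 0.586886 = 0.973279
d₂ = d₁ − σ√T = 0.973279 − 0.586886 = 0.386392
e^{−rT} = 0.917242
e^{−qT} = 0.977945
N(−d₁) = 0.165207,  N(−d₂) = 0.349603
Put price V = K·e^{−rT}·N(−d₂) − S·e^{−qT}·N(−d₁) = 51.163003 − 36.031953 = 15.131050
φ(d₁) = (1/√(2π))·e^{−d₁²/2} = 0.248435
Γ = e^{−qT}·φ(d₁) / (S·σ·√T) = 0.001856

price = 15.131050
Γ = 0.001856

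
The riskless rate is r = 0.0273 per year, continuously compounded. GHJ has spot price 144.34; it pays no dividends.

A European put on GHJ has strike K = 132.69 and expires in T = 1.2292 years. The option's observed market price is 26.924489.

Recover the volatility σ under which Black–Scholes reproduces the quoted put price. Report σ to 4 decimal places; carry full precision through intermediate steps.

At σ = 0.5801 the Black–Scholes value reproduces the quote:
σ√T = 0.5801·√1.2292 = 0.643153
d₁ = (ln(S/K) + (r+σ²/2)T) / (σ√T) = (ln(144.34/132.69) + (0.0273+0.5801²/2)·1.2292) / 0.643153 = (0.084156 + 0.240380) / 0.643153 = 0.504602
d₂ = d₁ − σ√T = 0.504602 − 0.643153 = -0.138551
e^{−rT} = 0.967000
N(−d₁) = 0.306919,  N(−d₂) = 0.555098
V = K·e^{−rT}·N(−d₂) − S·N(−d₁) = 71.225224 − 44.300735 = 26.924489 (matching the quote); vega is positive throughout, so no other σ reproduces this price

sigma = 0.5801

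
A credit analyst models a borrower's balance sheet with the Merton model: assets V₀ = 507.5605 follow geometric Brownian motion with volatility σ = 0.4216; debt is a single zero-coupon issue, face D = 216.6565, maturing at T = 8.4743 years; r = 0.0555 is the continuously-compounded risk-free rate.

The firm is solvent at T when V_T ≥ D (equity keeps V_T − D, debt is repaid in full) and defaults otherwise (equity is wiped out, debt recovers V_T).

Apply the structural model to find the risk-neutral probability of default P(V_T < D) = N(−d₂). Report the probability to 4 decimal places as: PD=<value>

Work the structural quantities from V₀ = 507.5605 against face 216.6565:
d₁ = [ln(V₀/D) + (r + σ²/2)T] / (σ√T)
   = [ln(507.5605/216.6565) + (0.0555 + 0.5·0.4216²)·8.4743] / (0.4216·√8.4743)
   = [0.851303 + 1.223462] / 1.227305 = 1.690505
d₂ = d₁ − σ√T = 1.690505 − 1.227305 = 0.463200
risk-neutral PD = N(−d₂) = N(-0.463200) = 0.321611

PD=0.3216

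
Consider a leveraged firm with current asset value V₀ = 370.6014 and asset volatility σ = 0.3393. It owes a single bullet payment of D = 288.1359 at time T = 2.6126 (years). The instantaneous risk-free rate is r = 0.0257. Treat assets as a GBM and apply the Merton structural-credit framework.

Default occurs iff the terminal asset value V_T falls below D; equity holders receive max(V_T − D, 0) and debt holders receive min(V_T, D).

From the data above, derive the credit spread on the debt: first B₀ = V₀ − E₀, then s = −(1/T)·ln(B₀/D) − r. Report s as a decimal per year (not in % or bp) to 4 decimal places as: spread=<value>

Equity is a call on the firm's assets struck at D = 288.1359:
d₁ = [ln(V₀/D) + (r + σ²/2)T] / (σ√T)
   = [ln(370.6014/288.1359) + (0.0257 + 0.5·0.3393²)·2.6126] / (0.3393·√2.6126)
   = [0.251695 + 0.217531] / 0.548429 = 0.855582
d₂ = d₁ − σ√T = 0.855582 − 0.548429 = 0.307153
N(d₁) = 0.803885,  N(d₂) = 0.620637,  e^(−rT) = 0.935061
E₀ = V₀·N(d₁) − D·e^(−rT)·N(d₂)
   = 370.6014·0.803885 − 288.1359·0.935061·0.620637 = 130.706348
B₀ = V₀ − E₀ = 370.6014 − 130.706348 = 239.895052
spread = −(1/T)·ln(B₀/D) − r = −(1/2.6126)·ln(239.895052/288.1359) − 0.0257 = 0.04443347

spread=0.0444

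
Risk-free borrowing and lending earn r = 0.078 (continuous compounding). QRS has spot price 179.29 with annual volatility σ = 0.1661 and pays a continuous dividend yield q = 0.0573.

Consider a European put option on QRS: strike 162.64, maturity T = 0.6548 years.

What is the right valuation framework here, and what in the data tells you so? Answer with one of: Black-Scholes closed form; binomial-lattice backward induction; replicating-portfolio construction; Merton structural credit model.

framework: Black-Scholes closed form

Key observation: a European-exercise option on QRS struck at 162.64 — a GBM underlying with constant parameters — admits an analytic price: the data contain no early exercise, no discrete tree, no debt structure.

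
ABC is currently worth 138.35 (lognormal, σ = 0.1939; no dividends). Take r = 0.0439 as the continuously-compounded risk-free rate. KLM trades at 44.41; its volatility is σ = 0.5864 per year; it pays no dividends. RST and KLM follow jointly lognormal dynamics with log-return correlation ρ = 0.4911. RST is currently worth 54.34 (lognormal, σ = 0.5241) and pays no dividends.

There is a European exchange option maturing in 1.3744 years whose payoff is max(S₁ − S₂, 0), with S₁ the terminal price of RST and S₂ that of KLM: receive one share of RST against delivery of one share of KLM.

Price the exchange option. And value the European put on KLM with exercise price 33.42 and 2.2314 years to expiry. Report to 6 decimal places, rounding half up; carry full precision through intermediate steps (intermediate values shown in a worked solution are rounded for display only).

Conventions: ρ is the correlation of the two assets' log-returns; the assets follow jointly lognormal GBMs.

σ_eff = √(σ₁² + σ₂² − 2ρσ₁σ₂) = √(0.5241² + 0.5864² − 2·0.4911·0.5241·0.5864) = 0.562747
d₁ = (ln(S₁/S₂) + (q₂ − q₁ + σ_eff²/2)T) / (σ_eff√T) = (ln(54.34/44.41) + (0.0 − 0.0 + 0.158342)·1.3744) / 0.659735 = 0.635742
d₂ = d₁ − σ_eff√T = 0.635742 − 0.659735 = -0.023993
N(d₁) = 0.737528,  N(d₂) = 0.490429
V = S₁·e^{−q₁T}·N(d₁) − S₂·e^{−q₂T}·N(d₂) = 40.077251 − 21.779948 = 18.297303
[vanilla: KLM put K=33.42]
σ√T = 0.5864·√2.2314 = 0.875957
d₁ = (ln(S/K) + (r+σ²/2)T) / (σ√T) = (ln(44.41/33.42) + (0.0439+0.5864²/2)·2.2314) / 0.875957 = (0.284310 + 0.481609) / 0.875957 = 0.874380
d₂ = d₁ − σ√T = 0.874380 − 0.875957 = -0.001577
e^{−rT} = 0.906687
N(−d₁) = 0.190956,  N(−d₂) = 0.500629
price = K·e^{−rT}·N(−d₂) − S·N(−d₁) = 15.169798 − 8.480346 = 6.689452

exchange price = 18.297303
price(KLM put K=33.42) = 6.689452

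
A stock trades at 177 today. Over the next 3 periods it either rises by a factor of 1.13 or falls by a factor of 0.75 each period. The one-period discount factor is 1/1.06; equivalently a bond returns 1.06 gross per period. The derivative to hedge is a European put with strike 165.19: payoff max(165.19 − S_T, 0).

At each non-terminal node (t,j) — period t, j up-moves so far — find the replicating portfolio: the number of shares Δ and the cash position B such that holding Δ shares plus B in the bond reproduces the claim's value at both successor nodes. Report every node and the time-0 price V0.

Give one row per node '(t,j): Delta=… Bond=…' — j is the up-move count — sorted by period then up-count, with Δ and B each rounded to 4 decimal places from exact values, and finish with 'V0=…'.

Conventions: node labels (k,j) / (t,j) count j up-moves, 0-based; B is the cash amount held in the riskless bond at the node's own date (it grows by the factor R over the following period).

Arbitrage-free pricing uses the up-move probability p* = (R−d)/(u−d) = 0.8158, discounting each step at R = 1.06.
Payoffs at expiry: V(3,0)=90.5181, V(3,1)=52.6844, V(3,2)=0.0000, V(3,3)=0.0000
  t=2,j=0: stock 99.5625 → up 112.5056 (V=52.6844), down 74.6719 (V=90.5181). Price 56.2771; hedge Δ=-1.0000, bond B=155.8396.
  t=2,j=1: stock 150.0075 → up 169.5085 (V=0.0000), down 112.5056 (V=52.6844). Price 9.1557; hedge Δ=-0.9242, bond B=147.7988.
  t=2,j=2: stock 226.0113 → up 255.3928 (V=0.0000), down 169.5085 (V=0.0000). Price 0.0000; hedge Δ=0.0000, bond B=0.0000.
  t=1,j=0: stock 132.7500 → up 150.0075 (V=9.1557), down 99.5625 (V=56.2771). Price 16.8264; hedge Δ=-0.9341, bond B=140.8302.
  t=1,j=1: stock 200.0100 → up 226.0113 (V=0.0000), down 150.0075 (V=9.1557). Price 1.5911; hedge Δ=-0.1205, bond B=25.6850.
  t=0,j=0: stock 177.0000 → up 200.0100 (V=1.5911), down 132.7500 (V=16.8264). Price 4.1487; hedge Δ=-0.2265, bond B=44.2415.
Check: Δ(0,0)·S0 + B(0,0) = 4.1487 = V0.

(0,0): Delta=-0.2265 Bond=44.2415
(1,0): Delta=-0.9341 Bond=140.8302
(1,1): Delta=-0.1205 Bond=25.6850
(2,0): Delta=-1.0000 Bond=155.8396
(2,1): Delta=-0.9242 Bond=147.7988
(2,2): Delta=0.0000 Bond=0.0000
V0=4.1487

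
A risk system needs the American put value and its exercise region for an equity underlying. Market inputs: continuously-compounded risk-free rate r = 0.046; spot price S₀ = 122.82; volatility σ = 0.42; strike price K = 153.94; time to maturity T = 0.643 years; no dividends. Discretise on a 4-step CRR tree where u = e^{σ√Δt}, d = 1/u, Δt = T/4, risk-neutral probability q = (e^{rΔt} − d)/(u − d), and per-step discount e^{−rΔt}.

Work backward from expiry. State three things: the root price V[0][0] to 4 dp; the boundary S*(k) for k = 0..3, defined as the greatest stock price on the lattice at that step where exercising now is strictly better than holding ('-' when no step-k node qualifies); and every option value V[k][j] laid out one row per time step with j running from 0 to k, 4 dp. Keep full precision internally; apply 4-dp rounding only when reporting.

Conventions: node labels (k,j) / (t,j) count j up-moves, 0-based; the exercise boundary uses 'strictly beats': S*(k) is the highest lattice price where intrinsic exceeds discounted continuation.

Δt=0.16075  u=1.18340  d=0.84502  q=0.47993  discount=0.99263
step 4 (expiry): payoffs max(K−S,0) = 91.3161 66.2390 31.1200 0.0000 0.0000
step 3: (k=3,j=0): S=74.1092, K−S=79.8308, hold=78.6967 ⇒ V=79.8308 exercise | (k=3,j=1): S=103.7855, K−S=50.1545, hold=49.0204 ⇒ V=50.1545 exercise | (k=3,j=2): S=145.3454, K−S=8.5946, hold=16.0652 ⇒ V=16.0652 continue | (k=3,j=3): S=203.5476, K−S=0.0000, hold=0.0000 ⇒ V=0.0000 continue  boundary S*=103.7855
step 2: (k=2,j=0): S=87.7010, K−S=66.2390, hold=65.1049 ⇒ V=66.2390 exercise | (k=2,j=1): S=122.8200, K−S=31.1200, hold=33.5449 ⇒ V=33.5449 continue | (k=2,j=2): S=172.0021, K−S=0.0000, hold=8.2934 ⇒ V=8.2934 continue  boundary S*=87.7010
step 1: (k=1,j=0): S=103.7855, K−S=50.1545, hold=50.1756 ⇒ V=50.1756 continue | (k=1,j=1): S=145.3454, K−S=8.5946, hold=21.2680 ⇒ V=21.2680 continue  boundary S*=-
step 0: (k=0,j=0): S=122.8200, K−S=31.1200, hold=36.0344 ⇒ V=36.0344 continue  boundary S*=-

price = 36.0344
boundary = - - 87.7010 103.7855
tree:
36.0344
50.1756 21.2680
66.2390 33.5449 8.2934
79.8308 50.1545 16.0652 0.0000
91.3161 66.2390 31.1200 0.0000 0.0000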